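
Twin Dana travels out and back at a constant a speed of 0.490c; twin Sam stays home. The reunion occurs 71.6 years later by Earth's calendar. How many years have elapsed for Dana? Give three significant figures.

γ = 1/√(1 − 0.490²) = 1/√0.7599 = 1.147
Dana's clock measures proper time along the trip: τ = Δt/γ = 71.6/1.147 years.

τ = 62.4 years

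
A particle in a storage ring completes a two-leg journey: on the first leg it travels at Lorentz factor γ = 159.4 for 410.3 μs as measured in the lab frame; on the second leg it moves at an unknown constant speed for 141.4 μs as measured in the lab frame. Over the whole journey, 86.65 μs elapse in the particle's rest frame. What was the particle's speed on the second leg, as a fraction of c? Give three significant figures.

β = 0.804

Leg 1: γ = 159.4; τ_1 = 410.3/159.4 = 2.574 μs.
Leg 2: speed unknown; τ_2 = 141.4/γ_2.
Total proper time: 2.574 + τ_2 = 86.65, so τ_2 = 86.65 − 2.574 = 84.08 μs.
γ_2 = 141.4/84.08 = 1.682; β = √(1 − 1/γ²) = √0.6465.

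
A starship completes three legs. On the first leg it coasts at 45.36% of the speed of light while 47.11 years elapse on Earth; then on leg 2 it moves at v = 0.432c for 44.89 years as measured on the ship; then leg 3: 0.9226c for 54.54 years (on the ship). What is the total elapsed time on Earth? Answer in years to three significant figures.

Leg 1: 47.11 years is already measured on Earth.
Leg 2: γ = 1/√(1 − 0.432²) = 1/√0.8134 = 1.109; Δt_2 = 1.109 × 44.89 = 49.77 years.
Leg 3: γ = 1/√(1 − 0.9226²) = 1/√0.1488 = 2.592; Δt_3 = 2.592 × 54.54 = 141.4 years.
Total: 47.11 + 49.77 + 141.4 years.

Δt = 238 years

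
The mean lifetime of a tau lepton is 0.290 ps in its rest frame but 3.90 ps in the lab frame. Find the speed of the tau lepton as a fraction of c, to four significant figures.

β = 0.9972

γ = Δt/τ₀ = 3.90/0.290 = 13.45
β = √(1 − 1/γ²) = √(1 − 0.005529) = √0.9945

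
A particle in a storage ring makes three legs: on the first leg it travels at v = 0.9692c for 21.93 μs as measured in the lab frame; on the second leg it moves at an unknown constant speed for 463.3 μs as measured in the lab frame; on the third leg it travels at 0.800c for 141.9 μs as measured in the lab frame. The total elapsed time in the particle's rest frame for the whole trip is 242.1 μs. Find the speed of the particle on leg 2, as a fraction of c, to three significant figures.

β = 0.945

Leg 1: γ = 1/√(1 − 0.9692²) = 1/√0.06065 = 4.061; τ_1 = 21.93/4.061 = 5.401 μs.
Leg 2: speed unknown; τ_2 = 463.3/γ_2.
Leg 3: γ = 1/√(1 − 0.800²) = 5/3 ≈ 1.667; τ_3 = 141.9/1.667 = 85.14 μs.
Total proper time: 5.401 + τ_2 + 85.14 = 242.1, so τ_2 = 242.1 − 90.54 = 151.6 μs.
γ_2 = 463.3/151.6 = 3.057; β = √(1 − 1/γ²) = √0.8930.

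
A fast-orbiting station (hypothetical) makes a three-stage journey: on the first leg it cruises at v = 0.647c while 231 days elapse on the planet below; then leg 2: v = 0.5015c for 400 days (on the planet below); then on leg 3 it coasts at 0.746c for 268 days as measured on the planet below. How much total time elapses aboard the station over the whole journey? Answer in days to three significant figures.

τ = 701 days

Leg 1: γ = 1/√(1 − 0.647²) = 1/√0.5814 = 1.311; τ_1 = 231/1.311 = 176.1 days.
Leg 2: γ = 1/√(1 − 0.5015²) = 1/√0.7485 = 1.156; τ_2 = 400/1.156 = 346.1 days.
Leg 3: γ = 1/√(1 − 0.746²) = 1/√0.4435 = 1.502; τ_3 = 268/1.502 = 178.5 days.
Total: 176.1 + 346.1 + 178.5 days.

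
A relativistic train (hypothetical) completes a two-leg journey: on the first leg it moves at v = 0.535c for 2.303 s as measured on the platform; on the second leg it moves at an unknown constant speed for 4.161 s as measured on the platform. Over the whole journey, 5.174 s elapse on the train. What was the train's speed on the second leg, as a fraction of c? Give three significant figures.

β = 0.631

Leg 1: γ = 1/√(1 − 0.535²) = 1/√0.7138 = 1.184; τ_1 = 2.303/1.184 = 1.946 s.
Leg 2: speed unknown; τ_2 = 4.161/γ_2.
Total proper time: 1.946 + τ_2 = 5.174, so τ_2 = 5.174 − 1.946 = 3.228 s.
γ_2 = 4.161/3.228 = 1.289; β = √(1 − 1/γ²) = √0.3981.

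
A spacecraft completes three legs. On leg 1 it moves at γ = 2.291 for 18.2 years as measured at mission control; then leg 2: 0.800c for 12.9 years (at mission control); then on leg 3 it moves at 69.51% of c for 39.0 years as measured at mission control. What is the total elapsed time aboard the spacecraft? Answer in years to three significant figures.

Leg 1: γ = 2.291; τ_1 = 18.2/2.291 = 7.944 years.
Leg 2: γ = 1/√(1 − 0.800²) = 5/3 ≈ 1.667; τ_2 = 12.9/1.667 = 7.740 years.
Leg 3: β = 0.6951; γ = 1/√(1 − 0.6951²) = 1/√0.5168 = 1.391; τ_3 = 39.0/1.391 = 28.04 years.
Total: 7.944 + 7.740 + 28.04 years.

τ = 43.7 years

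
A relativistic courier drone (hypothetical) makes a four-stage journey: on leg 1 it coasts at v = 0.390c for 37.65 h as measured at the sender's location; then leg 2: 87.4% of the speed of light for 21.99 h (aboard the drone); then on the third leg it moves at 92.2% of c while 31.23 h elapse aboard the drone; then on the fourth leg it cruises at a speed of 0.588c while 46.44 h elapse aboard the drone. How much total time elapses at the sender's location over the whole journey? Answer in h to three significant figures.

Leg 1: 37.65 h is already measured at the sender's location.
Leg 2: β = 0.874; γ = 1/√(1 − 0.874²) = 1/√0.2361 = 2.058; Δt_2 = 2.058 × 21.99 = 45.25 h.
Leg 3: β = 0.922; γ = 1/√(1 − 0.922²) = 1/√0.1499 = 2.583; Δt_3 = 2.583 × 31.23 = 80.66 h.
Leg 4: γ = 1/√(1 − 0.588²) = 1/√0.6543 = 1.236; Δt_4 = 1.236 × 46.44 = 57.41 h.
Total: 37.65 + 45.25 + 80.66 + 57.41 h.

Δt = 221 h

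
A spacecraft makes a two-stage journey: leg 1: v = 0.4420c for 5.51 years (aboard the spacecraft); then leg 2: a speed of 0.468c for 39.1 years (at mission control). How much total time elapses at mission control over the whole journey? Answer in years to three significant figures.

Δt = 45.2 years

Leg 1: γ = 1/√(1 − 0.4420²) = 1/√0.8046 = 1.115; Δt_1 = 1.115 × 5.51 = 6.143 years.
Leg 2: 39.1 years is already measured at mission control.
Total: 6.143 + 39.10 years.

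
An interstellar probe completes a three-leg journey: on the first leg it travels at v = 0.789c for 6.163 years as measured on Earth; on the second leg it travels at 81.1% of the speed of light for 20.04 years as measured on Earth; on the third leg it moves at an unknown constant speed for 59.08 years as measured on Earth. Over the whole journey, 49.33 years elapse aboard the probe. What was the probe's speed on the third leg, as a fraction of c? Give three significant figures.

Leg 1: γ = 1/√(1 − 0.789²) = 1/√0.3775 = 1.628; τ_1 = 6.163/1.628 = 3.787 years.
Leg 2: β = 0.811; γ = 1/√(1 − 0.811²) = 1/√0.3423 = 1.709; τ_2 = 20.04/1.709 = 11.72 years.
Leg 3: speed unknown; τ_3 = 59.08/γ_3.
Total proper time: 3.787 + 11.72 + τ_3 = 49.33, so τ_3 = 49.33 − 15.51 = 33.82 years.
γ_3 = 59.08/33.82 = 1.747; β = √(1 − 1/γ²) = √0.6723.

β = 0.820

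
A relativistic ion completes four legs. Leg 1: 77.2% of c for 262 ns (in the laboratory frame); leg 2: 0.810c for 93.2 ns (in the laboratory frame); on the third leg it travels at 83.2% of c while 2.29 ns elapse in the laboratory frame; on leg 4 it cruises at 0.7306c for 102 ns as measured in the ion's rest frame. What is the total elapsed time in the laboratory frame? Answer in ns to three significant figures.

Leg 1: 262 ns is already measured in the laboratory frame.
Leg 2: 93.2 ns is already measured in the laboratory frame.
Leg 3: 2.29 ns is already measured in the laboratory frame.
Leg 4: γ = 1/√(1 − 0.7306²) = 1/√0.4662 = 1.465; Δt_4 = 1.465 × 102 = 149.4 ns.
Total: 262.0 + 93.20 + 2.290 + 149.4 ns.

Δt = 507 ns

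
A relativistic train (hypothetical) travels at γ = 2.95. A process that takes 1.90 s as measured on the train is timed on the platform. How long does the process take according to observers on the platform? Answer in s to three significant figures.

Δt = 5.60 s

γ = 2.95
The interval measured on the train is the proper time (both events occur at the same place in that frame); the lab-frame interval is Δt = γτ = 2.950 × 1.90 s.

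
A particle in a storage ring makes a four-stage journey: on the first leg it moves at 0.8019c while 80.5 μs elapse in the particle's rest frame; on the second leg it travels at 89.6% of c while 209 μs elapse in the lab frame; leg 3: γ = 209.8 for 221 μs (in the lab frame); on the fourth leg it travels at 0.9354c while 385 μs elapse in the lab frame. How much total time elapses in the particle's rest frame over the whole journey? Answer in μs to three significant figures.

Leg 1: 80.5 μs is already measured in the particle's rest frame.
Leg 2: β = 0.896; γ = 1/√(1 − 0.896²) = 1/√0.1972 = 2.252; τ_2 = 209/2.252 = 92.81 μs.
Leg 3: γ = 209.8; τ_3 = 221/209.8 = 1.053 μs.
Leg 4: γ = 1/√(1 − 0.9354²) = 1/√0.1250 = 2.828; τ_4 = 385/2.828 = 136.1 μs.
Total: 80.50 + 92.81 + 1.053 + 136.1 μs.

τ = 310 μs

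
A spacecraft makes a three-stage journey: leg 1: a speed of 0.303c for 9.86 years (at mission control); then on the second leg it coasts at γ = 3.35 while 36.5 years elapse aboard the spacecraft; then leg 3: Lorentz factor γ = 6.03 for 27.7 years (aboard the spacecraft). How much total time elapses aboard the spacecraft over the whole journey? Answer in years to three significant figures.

Leg 1: γ = 1/√(1 − 0.303²) = 1/√0.9082 = 1.049; τ_1 = 9.86/1.049 = 9.396 years.
Leg 2: 36.5 years is already measured aboard the spacecraft.
Leg 3: 27.7 years is already measured aboard the spacecraft.
Total: 9.396 + 36.50 + 27.70 years.

τ = 73.6 years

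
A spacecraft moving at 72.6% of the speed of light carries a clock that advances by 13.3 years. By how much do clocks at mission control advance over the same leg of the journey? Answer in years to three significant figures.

β = 0.726; γ = 1/√(1 − 0.726²) = 1/√0.4729 = 1.454
The interval measured aboard the spacecraft is the proper time (both events occur at the same place in that frame); the lab-frame interval is Δt = γτ = 1.454 × 13.3 years.

Δt = 19.3 years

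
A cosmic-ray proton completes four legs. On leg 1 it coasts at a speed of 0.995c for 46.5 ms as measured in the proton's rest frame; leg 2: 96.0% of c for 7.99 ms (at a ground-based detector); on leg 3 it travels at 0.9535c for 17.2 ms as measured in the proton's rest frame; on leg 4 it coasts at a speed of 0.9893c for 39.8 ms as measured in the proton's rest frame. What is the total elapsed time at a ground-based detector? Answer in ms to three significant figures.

Δt = 803 ms

Leg 1: γ = 1/√(1 − 0.995²) = 1/√0.009975 = 10.01; Δt_1 = 10.01 × 46.5 = 465.6 ms.
Leg 2: 7.99 ms is already measured at a ground-based detector.
Leg 3: γ = 1/√(1 − 0.9535²) = 1/√0.09084 = 3.318; Δt_3 = 3.318 × 17.2 = 57.07 ms.
Leg 4: γ = 1/√(1 − 0.9893²) = 1/√0.02129 = 6.854; Δt_4 = 6.854 × 39.8 = 272.8 ms.
Total: 465.6 + 7.990 + 57.07 + 272.8 ms.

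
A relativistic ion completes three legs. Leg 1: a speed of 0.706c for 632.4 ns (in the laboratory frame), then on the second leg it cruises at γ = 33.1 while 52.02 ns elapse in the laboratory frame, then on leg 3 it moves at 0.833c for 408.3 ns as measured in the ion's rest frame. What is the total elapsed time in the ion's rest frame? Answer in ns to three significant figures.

τ = 858 ns

Leg 1: γ = 1/√(1 − 0.706²) = 1/√0.5016 = 1.412; τ_1 = 632.4/1.412 = 447.9 ns.
Leg 2: γ = 33.1; τ_2 = 52.02/33.10 = 1.572 ns.
Leg 3: 408.3 ns is already measured in the ion's rest frame.
Total: 447.9 + 1.572 + 408.3 ns.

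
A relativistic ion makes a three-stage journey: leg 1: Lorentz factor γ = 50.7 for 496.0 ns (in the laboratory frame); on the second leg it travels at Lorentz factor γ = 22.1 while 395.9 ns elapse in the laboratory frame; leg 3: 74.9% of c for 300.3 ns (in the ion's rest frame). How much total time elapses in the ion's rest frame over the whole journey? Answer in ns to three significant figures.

τ = 328 ns

Leg 1: γ = 50.7; τ_1 = 496.0/50.70 = 9.783 ns.
Leg 2: γ = 22.1; τ_2 = 395.9/22.10 = 17.91 ns.
Leg 3: 300.3 ns is already measured in the ion's rest frame.
Total: 9.783 + 17.91 + 300.3 ns.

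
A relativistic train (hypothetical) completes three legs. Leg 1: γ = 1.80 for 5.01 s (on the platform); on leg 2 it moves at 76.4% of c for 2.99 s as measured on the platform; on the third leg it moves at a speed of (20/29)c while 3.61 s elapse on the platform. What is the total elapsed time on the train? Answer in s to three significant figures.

τ = 7.33 s

Leg 1: γ = 1.80; τ_1 = 5.01/1.800 = 2.783 s.
Leg 2: β = 0.764; γ = 1/√(1 − 0.764²) = 1/√0.4163 = 1.550; τ_2 = 2.99/1.550 = 1.929 s.
Leg 3: γ = 1/√(1 − (20/29)²) = 29/21 ≈ 1.381; τ_3 = 3.61/1.381 = 2.614 s.
Total: 2.783 + 1.929 + 2.614 s.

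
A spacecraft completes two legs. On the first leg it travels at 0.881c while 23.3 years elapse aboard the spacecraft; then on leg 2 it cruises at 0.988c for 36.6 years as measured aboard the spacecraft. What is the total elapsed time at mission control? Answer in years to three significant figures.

Δt = 286 years

Leg 1: γ = 1/√(1 − 0.881²) = 1/√0.2238 = 2.114; Δt_1 = 2.114 × 23.3 = 49.25 years.
Leg 2: γ = 1/√(1 − 0.988²) = 1/√0.02386 = 6.474; Δt_2 = 6.474 × 36.6 = 237.0 years.
Total: 49.25 + 237.0 years.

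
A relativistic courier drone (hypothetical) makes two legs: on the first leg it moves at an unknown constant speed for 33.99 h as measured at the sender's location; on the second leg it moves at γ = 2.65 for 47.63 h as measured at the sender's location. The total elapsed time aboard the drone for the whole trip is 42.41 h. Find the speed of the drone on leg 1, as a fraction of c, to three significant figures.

β = 0.695

Leg 1: speed unknown; τ_1 = 33.99/γ_1.
Leg 2: γ = 2.65; τ_2 = 47.63/2.650 = 17.97 h.
Total proper time: τ_1 + 17.97 = 42.41, so τ_1 = 42.41 − 17.97 = 24.44 h.
γ_1 = 33.99/24.44 = 1.391; β = √(1 − 1/γ²) = √0.4831.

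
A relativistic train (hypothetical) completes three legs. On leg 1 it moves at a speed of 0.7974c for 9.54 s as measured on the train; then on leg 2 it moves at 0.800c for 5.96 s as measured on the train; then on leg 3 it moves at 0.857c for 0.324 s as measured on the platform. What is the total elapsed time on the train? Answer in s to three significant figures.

Leg 1: 9.54 s is already measured on the train.
Leg 2: 5.96 s is already measured on the train.
Leg 3: γ = 1/√(1 − 0.857²) = 1/√0.2656 = 1.941; τ_3 = 0.324/1.941 = 0.1670 s.
Total: 9.540 + 5.960 + 0.1670 s.

τ = 15.7 s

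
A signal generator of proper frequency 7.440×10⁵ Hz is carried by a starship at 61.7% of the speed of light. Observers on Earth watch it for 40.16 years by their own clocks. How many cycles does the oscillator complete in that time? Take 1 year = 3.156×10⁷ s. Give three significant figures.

β = 0.617; γ = 1/√(1 − 0.617²) = 1/√0.6193 = 1.271
During 40.16 years of lab time, the oscillator's proper time advances by τ = Δt/γ = 40.16/1.271 = 31.60 years = 9.974×10⁸ s.
N = f × τ = 7.440×10⁵ × 9.974×10⁸ = 7.421×10¹⁴.

N = 7.42×10¹⁴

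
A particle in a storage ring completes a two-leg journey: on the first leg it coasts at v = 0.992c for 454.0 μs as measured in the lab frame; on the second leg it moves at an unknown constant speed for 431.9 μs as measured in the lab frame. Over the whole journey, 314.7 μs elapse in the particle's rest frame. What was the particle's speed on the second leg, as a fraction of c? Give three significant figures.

Leg 1: γ = 1/√(1 − 0.992²) = 1/√0.01594 = 7.922; τ_1 = 454.0/7.922 = 57.31 μs.
Leg 2: speed unknown; τ_2 = 431.9/γ_2.
Total proper time: 57.31 + τ_2 = 314.7, so τ_2 = 314.7 − 57.31 = 257.4 μs.
γ_2 = 431.9/257.4 = 1.678; β = √(1 − 1/γ²) = √0.6449.

β = 0.803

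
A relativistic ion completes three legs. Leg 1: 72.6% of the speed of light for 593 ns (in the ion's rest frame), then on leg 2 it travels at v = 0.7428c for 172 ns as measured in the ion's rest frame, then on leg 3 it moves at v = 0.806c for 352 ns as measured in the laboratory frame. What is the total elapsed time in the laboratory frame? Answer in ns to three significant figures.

Leg 1: β = 0.726; γ = 1/√(1 − 0.726²) = 1/√0.4729 = 1.454; Δt_1 = 1.454 × 593 = 862.3 ns.
Leg 2: γ = 1/√(1 − 0.7428²) = 1/√0.4482 = 1.494; Δt_2 = 1.494 × 172 = 256.9 ns.
Leg 3: 352 ns is already measured in the laboratory frame.
Total: 862.3 + 256.9 + 352.0 ns.

Δt = 1470 ns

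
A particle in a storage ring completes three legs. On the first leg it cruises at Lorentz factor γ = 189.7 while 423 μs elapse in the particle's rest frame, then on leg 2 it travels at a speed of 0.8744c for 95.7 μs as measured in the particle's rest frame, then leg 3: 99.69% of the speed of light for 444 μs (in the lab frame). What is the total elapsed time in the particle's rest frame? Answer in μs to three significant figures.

Leg 1: 423 μs is already measured in the particle's rest frame.
Leg 2: 95.7 μs is already measured in the particle's rest frame.
Leg 3: β = 0.9969; γ = 1/√(1 − 0.9969²) = 1/√0.006190 = 12.71; τ_3 = 444/12.71 = 34.93 μs.
Total: 423.0 + 95.70 + 34.93 μs.

τ = 554 μs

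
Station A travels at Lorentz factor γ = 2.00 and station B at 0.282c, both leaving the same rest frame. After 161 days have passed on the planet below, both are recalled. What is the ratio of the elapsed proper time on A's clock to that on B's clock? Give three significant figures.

τ_A/τ_B = 0.521

A: γ = 2.00. B: γ = 1/√(1 − 0.282²) = 1/√0.9205 = 1.042.
τ_A/τ_B = γ_B/γ_A = 1.042/2.000 = 0.5212, so τ_A/τ_B = 0.5212.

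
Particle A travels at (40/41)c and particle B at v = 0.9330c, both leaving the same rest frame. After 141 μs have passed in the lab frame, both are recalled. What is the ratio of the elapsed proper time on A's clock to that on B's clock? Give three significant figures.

A: γ = 1/√(1 − (40/41)²) = 41/9 ≈ 4.556. B: γ = 1/√(1 − 0.9330²) = 1/√0.1295 = 2.779.
τ_A/τ_B = γ_B/γ_A = 2.779/4.556 = 0.6100, so τ_A/τ_B = 0.6100.

τ_A/τ_B = 0.610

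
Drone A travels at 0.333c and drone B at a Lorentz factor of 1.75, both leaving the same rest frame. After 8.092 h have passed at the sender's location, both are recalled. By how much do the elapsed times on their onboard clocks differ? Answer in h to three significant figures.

A: γ = 1/√(1 − 0.333²) = 1/√0.8891 = 1.061; τ_A = 8.092/1.061 = 7.630 h.
B: γ = 1.75; τ_B = 8.092/1.750 = 4.624 h.

|τ_A − τ_B| = 3.01 h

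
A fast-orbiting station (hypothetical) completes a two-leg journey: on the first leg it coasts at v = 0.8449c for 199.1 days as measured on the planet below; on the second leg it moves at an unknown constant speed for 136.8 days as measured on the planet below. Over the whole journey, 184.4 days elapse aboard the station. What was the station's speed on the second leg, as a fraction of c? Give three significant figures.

Leg 1: γ = 1/√(1 − 0.8449²) = 1/√0.2861 = 1.869; τ_1 = 199.1/1.869 = 106.5 days.
Leg 2: speed unknown; τ_2 = 136.8/γ_2.
Total proper time: 106.5 + τ_2 = 184.4, so τ_2 = 184.4 − 106.5 = 77.90 days.
γ_2 = 136.8/77.90 = 1.756; β = √(1 − 1/γ²) = √0.6758.

β = 0.822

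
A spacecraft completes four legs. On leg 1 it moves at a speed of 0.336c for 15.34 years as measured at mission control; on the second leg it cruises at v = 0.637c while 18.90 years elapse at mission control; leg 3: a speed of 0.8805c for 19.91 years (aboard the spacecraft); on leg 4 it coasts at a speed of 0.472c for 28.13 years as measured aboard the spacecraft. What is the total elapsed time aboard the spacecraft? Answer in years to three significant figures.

Leg 1: γ = 1/√(1 − 0.336²) = 1/√0.8871 = 1.062; τ_1 = 15.34/1.062 = 14.45 years.
Leg 2: γ = 1/√(1 − 0.637²) = 1/√0.5942 = 1.297; τ_2 = 18.90/1.297 = 14.57 years.
Leg 3: 19.91 years is already measured aboard the spacecraft.
Leg 4: 28.13 years is already measured aboard the spacecraft.
Total: 14.45 + 14.57 + 19.91 + 28.13 years.

τ = 77.1 years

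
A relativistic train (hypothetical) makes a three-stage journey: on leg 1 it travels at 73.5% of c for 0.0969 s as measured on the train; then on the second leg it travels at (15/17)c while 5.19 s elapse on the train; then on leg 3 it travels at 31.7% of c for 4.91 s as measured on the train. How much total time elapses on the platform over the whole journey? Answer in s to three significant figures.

Δt = 16.3 s

Leg 1: β = 0.735; γ = 1/√(1 − 0.735²) = 1/√0.4598 = 1.475; Δt_1 = 1.475 × 0.0969 = 0.1429 s.
Leg 2: γ = 1/√(1 − (15/17)²) = 17/8 = 2.125; Δt_2 = 2.125 × 5.19 = 11.03 s.
Leg 3: β = 0.317; γ = 1/√(1 − 0.317²) = 1/√0.8995 = 1.054; Δt_3 = 1.054 × 4.91 = 5.177 s.
Total: 0.1429 + 11.03 + 5.177 s.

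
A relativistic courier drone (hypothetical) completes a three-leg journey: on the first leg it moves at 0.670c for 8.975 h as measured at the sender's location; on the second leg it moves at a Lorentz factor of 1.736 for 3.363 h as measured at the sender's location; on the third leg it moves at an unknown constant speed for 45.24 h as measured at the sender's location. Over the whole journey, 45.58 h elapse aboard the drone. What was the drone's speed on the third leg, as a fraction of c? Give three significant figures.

β = 0.576

Leg 1: γ = 1/√(1 − 0.670²) = 1/√0.5511 = 1.347; τ_1 = 8.975/1.347 = 6.663 h.
Leg 2: γ = 1.736; τ_2 = 3.363/1.736 = 1.937 h.
Leg 3: speed unknown; τ_3 = 45.24/γ_3.
Total proper time: 6.663 + 1.937 + τ_3 = 45.58, so τ_3 = 45.58 − 8.600 = 36.98 h.
γ_3 = 45.24/36.98 = 1.223; β = √(1 − 1/γ²) = √0.3318.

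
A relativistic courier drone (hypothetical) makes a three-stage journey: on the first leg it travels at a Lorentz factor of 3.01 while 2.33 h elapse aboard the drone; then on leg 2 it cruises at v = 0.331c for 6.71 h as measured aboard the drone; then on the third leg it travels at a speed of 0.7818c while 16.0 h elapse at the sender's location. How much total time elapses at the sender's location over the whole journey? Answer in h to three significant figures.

Leg 1: γ = 3.01; Δt_1 = 3.010 × 2.33 = 7.013 h.
Leg 2: γ = 1/√(1 − 0.331²) = 1/√0.8904 = 1.060; Δt_2 = 1.060 × 6.71 = 7.111 h.
Leg 3: 16.0 h is already measured at the sender's location.
Total: 7.013 + 7.111 + 16.00 h.

Δt = 30.1 h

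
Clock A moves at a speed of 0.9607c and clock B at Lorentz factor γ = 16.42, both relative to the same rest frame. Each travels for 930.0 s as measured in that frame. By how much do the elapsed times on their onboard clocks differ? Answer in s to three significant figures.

A: γ = 1/√(1 − 0.9607²) = 1/√0.07706 = 3.602; τ_A = 930.0/3.602 = 258.2 s.
B: γ = 16.42; τ_B = 930.0/16.42 = 56.64 s.

|τ_A − τ_B| = 202 s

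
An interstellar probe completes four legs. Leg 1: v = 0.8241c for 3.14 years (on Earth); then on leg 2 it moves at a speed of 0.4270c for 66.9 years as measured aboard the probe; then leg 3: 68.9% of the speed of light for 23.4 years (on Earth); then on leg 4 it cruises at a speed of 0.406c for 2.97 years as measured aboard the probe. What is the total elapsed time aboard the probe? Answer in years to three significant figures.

Leg 1: γ = 1/√(1 − 0.8241²) = 1/√0.3209 = 1.765; τ_1 = 3.14/1.765 = 1.779 years.
Leg 2: 66.9 years is already measured aboard the probe.
Leg 3: β = 0.689; γ = 1/√(1 − 0.689²) = 1/√0.5253 = 1.380; τ_3 = 23.4/1.380 = 16.96 years.
Leg 4: 2.97 years is already measured aboard the probe.
Total: 1.779 + 66.90 + 16.96 + 2.970 years.

τ = 88.6 years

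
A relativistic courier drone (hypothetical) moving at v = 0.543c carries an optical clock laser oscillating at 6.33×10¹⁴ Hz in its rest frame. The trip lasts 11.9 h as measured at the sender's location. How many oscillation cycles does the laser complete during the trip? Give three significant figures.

N = 2.28×10¹⁹

γ = 1/√(1 − 0.543²) = 1/√0.7052 = 1.191
The oscillator's own cycle count is N = f × τ where τ is the proper time aboard the drone. τ = Δt/γ = 11.9/1.191 = 9.993 h = 3.597×10⁴ s.
N = 6.33×10¹⁴ × 3.597×10⁴ = 2.277×10¹⁹.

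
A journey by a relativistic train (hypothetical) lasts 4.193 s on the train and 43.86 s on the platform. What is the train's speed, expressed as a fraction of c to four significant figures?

β = 0.9954

The proper time is measured on the train (both events occur at the train's location); Δt is measured on the platform. γ = Δt/τ = 43.86/4.193 = 10.46.
β = √(1 − 1/γ²) = √(1 − 0.009139) = √0.9909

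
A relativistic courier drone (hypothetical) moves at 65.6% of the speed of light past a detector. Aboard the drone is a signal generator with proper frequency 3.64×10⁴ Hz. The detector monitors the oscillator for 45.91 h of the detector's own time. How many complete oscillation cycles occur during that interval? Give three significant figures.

N = 4.54×10⁹

β = 0.656; γ = 1/√(1 − 0.656²) = 1/√0.5697 = 1.325
During 45.91 h of lab time, the oscillator's proper time advances by τ = Δt/γ = 45.91/1.325 = 34.65 h = 1.247×10⁵ s.
N = f × τ = 3.64×10⁴ × 1.247×10⁵ = 4.541×10⁹.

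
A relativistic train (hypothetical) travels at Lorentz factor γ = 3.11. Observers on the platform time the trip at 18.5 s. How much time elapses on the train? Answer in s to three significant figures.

γ = 3.11
The interval measured on the platform is the dilated one; the clock on the train measures the proper time τ = Δt/γ = 18.5/3.110 s.

τ = 5.95 s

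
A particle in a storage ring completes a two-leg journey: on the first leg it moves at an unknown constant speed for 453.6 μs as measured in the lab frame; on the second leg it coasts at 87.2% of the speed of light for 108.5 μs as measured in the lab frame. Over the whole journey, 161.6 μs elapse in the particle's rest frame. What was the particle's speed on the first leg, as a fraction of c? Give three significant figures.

Leg 1: speed unknown; τ_1 = 453.6/γ_1.
Leg 2: β = 0.872; γ = 1/√(1 − 0.872²) = 1/√0.2396 = 2.043; τ_2 = 108.5/2.043 = 53.11 μs.
Total proper time: τ_1 + 53.11 = 161.6, so τ_1 = 161.6 − 53.11 = 108.5 μs.
γ_1 = 453.6/108.5 = 4.181; β = √(1 − 1/γ²) = √0.9428.

β = 0.971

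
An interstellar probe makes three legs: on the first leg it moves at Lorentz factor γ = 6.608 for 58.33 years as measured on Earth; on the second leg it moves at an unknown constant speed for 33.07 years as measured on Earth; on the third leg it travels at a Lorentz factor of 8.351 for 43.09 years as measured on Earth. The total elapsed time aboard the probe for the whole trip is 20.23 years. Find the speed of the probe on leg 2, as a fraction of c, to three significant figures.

β = 0.982

Leg 1: γ = 6.608; τ_1 = 58.33/6.608 = 8.827 years.
Leg 2: speed unknown; τ_2 = 33.07/γ_2.
Leg 3: γ = 8.351; τ_3 = 43.09/8.351 = 5.160 years.
Total proper time: 8.827 + τ_2 + 5.160 = 20.23, so τ_2 = 20.23 − 13.99 = 6.243 years.
γ_2 = 33.07/6.243 = 5.297; β = √(1 − 1/γ²) = √0.9644.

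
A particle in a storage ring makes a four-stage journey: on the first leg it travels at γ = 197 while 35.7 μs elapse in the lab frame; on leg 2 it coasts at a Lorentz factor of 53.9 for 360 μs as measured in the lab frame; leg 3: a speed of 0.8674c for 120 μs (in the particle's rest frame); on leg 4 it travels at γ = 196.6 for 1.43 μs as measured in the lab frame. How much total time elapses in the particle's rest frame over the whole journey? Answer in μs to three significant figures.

τ = 127 μs

Leg 1: γ = 197; τ_1 = 35.7/197.0 = 0.1812 μs.
Leg 2: γ = 53.9; τ_2 = 360/53.90 = 6.679 μs.
Leg 3: 120 μs is already measured in the particle's rest frame.
Leg 4: γ = 196.6; τ_4 = 1.43/196.6 = 0.007274 μs.
Total: 0.1812 + 6.679 + 120.0 + 0.007274 μs.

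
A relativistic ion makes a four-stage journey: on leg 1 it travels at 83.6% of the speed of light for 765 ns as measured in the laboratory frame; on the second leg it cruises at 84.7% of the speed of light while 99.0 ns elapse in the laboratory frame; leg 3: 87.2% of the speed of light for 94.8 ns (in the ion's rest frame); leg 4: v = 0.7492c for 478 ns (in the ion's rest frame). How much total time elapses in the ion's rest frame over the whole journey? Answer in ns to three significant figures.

Leg 1: β = 0.836; γ = 1/√(1 − 0.836²) = 1/√0.3011 = 1.822; τ_1 = 765/1.822 = 419.8 ns.
Leg 2: β = 0.847; γ = 1/√(1 − 0.847²) = 1/√0.2826 = 1.881; τ_2 = 99.0/1.881 = 52.63 ns.
Leg 3: 94.8 ns is already measured in the ion's rest frame.
Leg 4: 478 ns is already measured in the ion's rest frame.
Total: 419.8 + 52.63 + 94.80 + 478.0 ns.

τ = 1050 ns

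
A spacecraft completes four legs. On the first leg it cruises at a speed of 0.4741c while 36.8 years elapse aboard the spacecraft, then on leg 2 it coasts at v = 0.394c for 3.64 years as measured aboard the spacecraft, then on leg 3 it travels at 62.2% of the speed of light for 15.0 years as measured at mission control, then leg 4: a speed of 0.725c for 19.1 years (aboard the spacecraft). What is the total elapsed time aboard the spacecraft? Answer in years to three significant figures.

τ = 71.3 years

Leg 1: 36.8 years is already measured aboard the spacecraft.
Leg 2: 3.64 years is already measured aboard the spacecraft.
Leg 3: β = 0.622; γ = 1/√(1 − 0.622²) = 1/√0.6131 = 1.277; τ_3 = 15.0/1.277 = 11.75 years.
Leg 4: 19.1 years is already measured aboard the spacecraft.
Total: 36.80 + 3.640 + 11.75 + 19.10 years.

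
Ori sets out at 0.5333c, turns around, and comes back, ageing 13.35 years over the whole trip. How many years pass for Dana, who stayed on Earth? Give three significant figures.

γ = 1/√(1 − 0.5333²) = 1/√0.7156 = 1.182
Earth-frame duration is the dilated interval: Δt = γτ = 1.182 × 13.35 years.

Δt = 15.8 years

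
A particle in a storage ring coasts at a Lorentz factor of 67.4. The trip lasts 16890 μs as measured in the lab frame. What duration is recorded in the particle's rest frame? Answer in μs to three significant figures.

γ = 67.4
The interval measured in the lab frame is the dilated one; the clock in the particle's rest frame measures the proper time τ = Δt/γ = 16890/67.40 μs.

τ = 251 μs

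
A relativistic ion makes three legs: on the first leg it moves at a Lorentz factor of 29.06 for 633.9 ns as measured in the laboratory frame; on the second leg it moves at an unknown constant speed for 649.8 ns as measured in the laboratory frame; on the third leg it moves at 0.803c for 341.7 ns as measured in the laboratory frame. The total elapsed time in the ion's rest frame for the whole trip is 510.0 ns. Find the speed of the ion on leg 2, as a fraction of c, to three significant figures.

Leg 1: γ = 29.06; τ_1 = 633.9/29.06 = 21.81 ns.
Leg 2: speed unknown; τ_2 = 649.8/γ_2.
Leg 3: γ = 1/√(1 − 0.803²) = 1/√0.3552 = 1.678; τ_3 = 341.7/1.678 = 203.6 ns.
Total proper time: 21.81 + τ_2 + 203.6 = 510.0, so τ_2 = 510.0 − 225.5 = 284.5 ns.
γ_2 = 649.8/284.5 = 2.284; β = √(1 − 1/γ²) = √0.8083.

β = 0.899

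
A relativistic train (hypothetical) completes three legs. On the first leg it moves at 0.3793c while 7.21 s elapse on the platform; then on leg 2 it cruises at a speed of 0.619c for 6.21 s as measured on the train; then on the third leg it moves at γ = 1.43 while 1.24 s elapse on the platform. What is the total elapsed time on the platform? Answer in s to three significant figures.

Leg 1: 7.21 s is already measured on the platform.
Leg 2: γ = 1/√(1 − 0.619²) = 1/√0.6168 = 1.273; Δt_2 = 1.273 × 6.21 = 7.907 s.
Leg 3: 1.24 s is already measured on the platform.
Total: 7.210 + 7.907 + 1.240 s.

Δt = 16.4 s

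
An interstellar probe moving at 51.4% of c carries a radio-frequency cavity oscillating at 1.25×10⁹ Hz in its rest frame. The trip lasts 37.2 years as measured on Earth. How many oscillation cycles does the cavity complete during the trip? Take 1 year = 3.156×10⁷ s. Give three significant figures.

β = 0.514; γ = 1/√(1 − 0.514²) = 1/√0.7358 = 1.166
The oscillator's own cycle count is N = f × τ where τ is the proper time aboard the probe. τ = Δt/γ = 37.2/1.166 = 31.91 years = 1.007×10⁹ s.
N = 1.25×10⁹ × 1.007×10⁹ = 1.259×10¹⁸.

N = 1.26×10¹⁸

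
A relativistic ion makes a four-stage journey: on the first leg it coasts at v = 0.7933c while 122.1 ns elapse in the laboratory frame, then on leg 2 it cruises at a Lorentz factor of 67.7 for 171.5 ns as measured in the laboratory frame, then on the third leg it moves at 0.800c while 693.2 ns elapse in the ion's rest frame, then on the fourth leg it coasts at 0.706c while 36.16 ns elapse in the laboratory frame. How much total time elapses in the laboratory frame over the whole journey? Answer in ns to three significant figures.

Leg 1: 122.1 ns is already measured in the laboratory frame.
Leg 2: 171.5 ns is already measured in the laboratory frame.
Leg 3: γ = 1/√(1 − 0.800²) = 5/3 ≈ 1.667; Δt_3 = 1.667 × 693.2 = 1155 ns.
Leg 4: 36.16 ns is already measured in the laboratory frame.
Total: 122.1 + 171.5 + 1155 + 36.16 ns.

Δt = 1490 ns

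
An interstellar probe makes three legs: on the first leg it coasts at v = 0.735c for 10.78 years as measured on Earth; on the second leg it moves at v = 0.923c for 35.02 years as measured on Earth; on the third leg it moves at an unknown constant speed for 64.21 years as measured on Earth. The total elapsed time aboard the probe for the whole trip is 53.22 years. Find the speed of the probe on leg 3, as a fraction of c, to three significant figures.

β = 0.863

Leg 1: γ = 1/√(1 − 0.735²) = 1/√0.4598 = 1.475; τ_1 = 10.78/1.475 = 7.310 years.
Leg 2: γ = 1/√(1 − 0.923²) = 1/√0.1481 = 2.599; τ_2 = 35.02/2.599 = 13.48 years.
Leg 3: speed unknown; τ_3 = 64.21/γ_3.
Total proper time: 7.310 + 13.48 + τ_3 = 53.22, so τ_3 = 53.22 − 20.79 = 32.43 years.
γ_3 = 64.21/32.43 = 1.980; β = √(1 − 1/γ²) = √0.7448.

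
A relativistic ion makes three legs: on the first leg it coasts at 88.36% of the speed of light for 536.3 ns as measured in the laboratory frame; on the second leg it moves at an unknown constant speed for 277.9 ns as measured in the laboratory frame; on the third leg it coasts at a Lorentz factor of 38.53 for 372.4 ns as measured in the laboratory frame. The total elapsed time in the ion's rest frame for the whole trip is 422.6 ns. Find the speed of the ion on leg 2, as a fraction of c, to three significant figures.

Leg 1: β = 0.8836; γ = 1/√(1 − 0.8836²) = 1/√0.2193 = 2.136; τ_1 = 536.3/2.136 = 251.1 ns.
Leg 2: speed unknown; τ_2 = 277.9/γ_2.
Leg 3: γ = 38.53; τ_3 = 372.4/38.53 = 9.665 ns.
Total proper time: 251.1 + τ_2 + 9.665 = 422.6, so τ_2 = 422.6 − 260.8 = 161.8 ns.
γ_2 = 277.9/161.8 = 1.717; β = √(1 − 1/γ²) = √0.6609.

β = 0.813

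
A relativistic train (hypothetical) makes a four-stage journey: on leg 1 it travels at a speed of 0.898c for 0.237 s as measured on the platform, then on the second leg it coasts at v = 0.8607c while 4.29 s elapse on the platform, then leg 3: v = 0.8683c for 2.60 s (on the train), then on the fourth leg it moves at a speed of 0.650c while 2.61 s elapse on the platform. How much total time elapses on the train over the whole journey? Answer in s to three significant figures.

τ = 6.87 s

Leg 1: γ = 1/√(1 − 0.898²) = 1/√0.1936 = 2.273; τ_1 = 0.237/2.273 = 0.1043 s.
Leg 2: γ = 1/√(1 − 0.8607²) = 1/√0.2592 = 1.964; τ_2 = 4.29/1.964 = 2.184 s.
Leg 3: 2.60 s is already measured on the train.
Leg 4: γ = 1/√(1 − 0.650²) = 1/√0.5775 = 1.316; τ_4 = 2.61/1.316 = 1.983 s.
Total: 0.1043 + 2.184 + 2.600 + 1.983 s.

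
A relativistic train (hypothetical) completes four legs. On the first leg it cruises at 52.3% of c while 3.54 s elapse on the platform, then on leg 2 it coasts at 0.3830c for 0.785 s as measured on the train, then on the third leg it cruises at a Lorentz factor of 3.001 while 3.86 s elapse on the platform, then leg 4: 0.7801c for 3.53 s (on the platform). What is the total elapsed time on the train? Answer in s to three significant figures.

Leg 1: β = 0.523; γ = 1/√(1 − 0.523²) = 1/√0.7265 = 1.173; τ_1 = 3.54/1.173 = 3.017 s.
Leg 2: 0.785 s is already measured on the train.
Leg 3: γ = 3.001; τ_3 = 3.86/3.001 = 1.286 s.
Leg 4: γ = 1/√(1 − 0.7801²) = 1/√0.3914 = 1.598; τ_4 = 3.53/1.598 = 2.209 s.
Total: 3.017 + 0.7850 + 1.286 + 2.209 s.

τ = 7.30 s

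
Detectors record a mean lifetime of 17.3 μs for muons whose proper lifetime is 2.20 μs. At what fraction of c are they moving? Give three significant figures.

β = 0.992

γ = Δt/τ₀ = 17.3/2.20 = 7.864
β = √(1 − 1/γ²) = √(1 − 0.01617) = √0.9838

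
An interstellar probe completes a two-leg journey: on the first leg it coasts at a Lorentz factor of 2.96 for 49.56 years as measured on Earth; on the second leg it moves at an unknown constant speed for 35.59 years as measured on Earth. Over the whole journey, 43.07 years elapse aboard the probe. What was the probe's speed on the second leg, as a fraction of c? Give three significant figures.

β = 0.673

Leg 1: γ = 2.96; τ_1 = 49.56/2.960 = 16.74 years.
Leg 2: speed unknown; τ_2 = 35.59/γ_2.
Total proper time: 16.74 + τ_2 = 43.07, so τ_2 = 43.07 − 16.74 = 26.33 years.
γ_2 = 35.59/26.33 = 1.352; β = √(1 − 1/γ²) = √0.4528.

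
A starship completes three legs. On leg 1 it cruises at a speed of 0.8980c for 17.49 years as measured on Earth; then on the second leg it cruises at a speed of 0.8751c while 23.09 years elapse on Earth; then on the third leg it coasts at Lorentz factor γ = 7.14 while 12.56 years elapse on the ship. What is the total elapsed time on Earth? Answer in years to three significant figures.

Leg 1: 17.49 years is already measured on Earth.
Leg 2: 23.09 years is already measured on Earth.
Leg 3: γ = 7.14; Δt_3 = 7.140 × 12.56 = 89.68 years.
Total: 17.49 + 23.09 + 89.68 years.

Δt = 130 years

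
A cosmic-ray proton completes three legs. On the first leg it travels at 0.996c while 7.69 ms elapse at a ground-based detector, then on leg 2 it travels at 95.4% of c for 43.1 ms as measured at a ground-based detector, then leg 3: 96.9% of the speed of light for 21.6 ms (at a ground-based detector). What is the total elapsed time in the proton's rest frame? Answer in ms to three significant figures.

τ = 18.9 ms

Leg 1: γ = 1/√(1 − 0.996²) = 1/√0.007984 = 11.19; τ_1 = 7.69/11.19 = 0.6871 ms.
Leg 2: β = 0.954; γ = 1/√(1 − 0.954²) = 1/√0.08988 = 3.335; τ_2 = 43.1/3.335 = 12.92 ms.
Leg 3: β = 0.969; γ = 1/√(1 − 0.969²) = 1/√0.06104 = 4.048; τ_3 = 21.6/4.048 = 5.337 ms.
Total: 0.6871 + 12.92 + 5.337 ms.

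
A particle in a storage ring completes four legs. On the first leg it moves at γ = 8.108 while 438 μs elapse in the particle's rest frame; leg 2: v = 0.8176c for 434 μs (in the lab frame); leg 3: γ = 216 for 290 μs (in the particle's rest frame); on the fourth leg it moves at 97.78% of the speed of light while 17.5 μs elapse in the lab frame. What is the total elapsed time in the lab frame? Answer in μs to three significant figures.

Δt = 6.66×10⁴ μs

Leg 1: γ = 8.108; Δt_1 = 8.108 × 438 = 3551 μs.
Leg 2: 434 μs is already measured in the lab frame.
Leg 3: γ = 216; Δt_3 = 216.0 × 290 = 6.264×10⁴ μs.
Leg 4: 17.5 μs is already measured in the lab frame.
Total: 3551 + 434.0 + 6.264×10⁴ + 17.50 μs.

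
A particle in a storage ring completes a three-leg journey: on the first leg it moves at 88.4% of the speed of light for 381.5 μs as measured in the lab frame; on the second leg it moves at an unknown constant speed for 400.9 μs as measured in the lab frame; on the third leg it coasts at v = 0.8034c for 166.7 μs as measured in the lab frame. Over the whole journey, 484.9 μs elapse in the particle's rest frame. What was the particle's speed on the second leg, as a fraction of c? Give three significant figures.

β = 0.856

Leg 1: β = 0.884; γ = 1/√(1 − 0.884²) = 1/√0.2185 = 2.139; τ_1 = 381.5/2.139 = 178.3 μs.
Leg 2: speed unknown; τ_2 = 400.9/γ_2.
Leg 3: γ = 1/√(1 − 0.8034²) = 1/√0.3545 = 1.679; τ_3 = 166.7/1.679 = 99.26 μs.
Total proper time: 178.3 + τ_2 + 99.26 = 484.9, so τ_2 = 484.9 − 277.6 = 207.3 μs.
γ_2 = 400.9/207.3 = 1.934; β = √(1 − 1/γ²) = √0.7326.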